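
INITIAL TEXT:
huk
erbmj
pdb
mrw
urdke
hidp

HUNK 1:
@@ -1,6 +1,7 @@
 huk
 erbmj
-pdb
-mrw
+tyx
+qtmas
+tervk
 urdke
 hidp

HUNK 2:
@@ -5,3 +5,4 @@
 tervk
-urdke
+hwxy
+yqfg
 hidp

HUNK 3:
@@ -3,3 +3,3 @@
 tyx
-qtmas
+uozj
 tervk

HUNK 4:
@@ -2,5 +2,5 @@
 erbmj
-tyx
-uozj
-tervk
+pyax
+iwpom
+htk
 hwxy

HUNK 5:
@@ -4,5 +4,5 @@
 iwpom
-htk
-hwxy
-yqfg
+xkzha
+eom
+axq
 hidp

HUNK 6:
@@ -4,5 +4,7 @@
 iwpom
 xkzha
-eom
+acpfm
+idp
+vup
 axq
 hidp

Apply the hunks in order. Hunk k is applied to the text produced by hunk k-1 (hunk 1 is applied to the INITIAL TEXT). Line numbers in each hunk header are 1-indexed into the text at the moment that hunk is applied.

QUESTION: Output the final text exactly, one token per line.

Answer: huk
erbmj
pyax
iwpom
xkzha
acpfm
idp
vup
axq
hidp

Derivation:
Hunk 1: at line 1 remove [pdb,mrw] add [tyx,qtmas,tervk] -> 7 lines: huk erbmj tyx qtmas tervk urdke hidp
Hunk 2: at line 5 remove [urdke] add [hwxy,yqfg] -> 8 lines: huk erbmj tyx qtmas tervk hwxy yqfg hidp
Hunk 3: at line 3 remove [qtmas] add [uozj] -> 8 lines: huk erbmj tyx uozj tervk hwxy yqfg hidp
Hunk 4: at line 2 remove [tyx,uozj,tervk] add [pyax,iwpom,htk] -> 8 lines: huk erbmj pyax iwpom htk hwxy yqfg hidp
Hunk 5: at line 4 remove [htk,hwxy,yqfg] add [xkzha,eom,axq] -> 8 lines: huk erbmj pyax iwpom xkzha eom axq hidp
Hunk 6: at line 4 remove [eom] add [acpfm,idp,vup] -> 10 lines: huk erbmj pyax iwpom xkzha acpfm idp vup axq hidp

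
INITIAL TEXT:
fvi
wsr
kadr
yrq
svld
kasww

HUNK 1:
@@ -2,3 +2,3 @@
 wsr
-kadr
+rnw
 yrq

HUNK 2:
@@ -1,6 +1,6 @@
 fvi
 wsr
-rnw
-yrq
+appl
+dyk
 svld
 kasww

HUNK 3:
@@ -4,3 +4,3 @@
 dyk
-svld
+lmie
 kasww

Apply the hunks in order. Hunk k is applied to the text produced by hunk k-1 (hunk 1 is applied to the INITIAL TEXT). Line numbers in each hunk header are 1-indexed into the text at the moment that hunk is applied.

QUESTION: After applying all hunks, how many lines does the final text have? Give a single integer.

Answer: 6

Derivation:
Hunk 1: at line 2 remove [kadr] add [rnw] -> 6 lines: fvi wsr rnw yrq svld kasww
Hunk 2: at line 1 remove [rnw,yrq] add [appl,dyk] -> 6 lines: fvi wsr appl dyk svld kasww
Hunk 3: at line 4 remove [svld] add [lmie] -> 6 lines: fvi wsr appl dyk lmie kasww
Final line count: 6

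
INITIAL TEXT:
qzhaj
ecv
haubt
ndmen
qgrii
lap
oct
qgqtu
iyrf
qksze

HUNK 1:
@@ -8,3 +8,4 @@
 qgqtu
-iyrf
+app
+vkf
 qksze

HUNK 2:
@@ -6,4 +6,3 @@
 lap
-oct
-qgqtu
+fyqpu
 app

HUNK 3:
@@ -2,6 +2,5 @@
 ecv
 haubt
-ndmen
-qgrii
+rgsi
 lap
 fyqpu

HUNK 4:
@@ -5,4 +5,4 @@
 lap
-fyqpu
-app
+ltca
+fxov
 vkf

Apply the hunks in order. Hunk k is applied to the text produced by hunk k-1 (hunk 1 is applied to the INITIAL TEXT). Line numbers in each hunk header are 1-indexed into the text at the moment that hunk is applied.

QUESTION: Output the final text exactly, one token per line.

Hunk 1: at line 8 remove [iyrf] add [app,vkf] -> 11 lines: qzhaj ecv haubt ndmen qgrii lap oct qgqtu app vkf qksze
Hunk 2: at line 6 remove [oct,qgqtu] add [fyqpu] -> 10 lines: qzhaj ecv haubt ndmen qgrii lap fyqpu app vkf qksze
Hunk 3: at line 2 remove [ndmen,qgrii] add [rgsi] -> 9 lines: qzhaj ecv haubt rgsi lap fyqpu app vkf qksze
Hunk 4: at line 5 remove [fyqpu,app] add [ltca,fxov] -> 9 lines: qzhaj ecv haubt rgsi lap ltca fxov vkf qksze

Answer: qzhaj
ecv
haubt
rgsi
lap
ltca
fxov
vkf
qksze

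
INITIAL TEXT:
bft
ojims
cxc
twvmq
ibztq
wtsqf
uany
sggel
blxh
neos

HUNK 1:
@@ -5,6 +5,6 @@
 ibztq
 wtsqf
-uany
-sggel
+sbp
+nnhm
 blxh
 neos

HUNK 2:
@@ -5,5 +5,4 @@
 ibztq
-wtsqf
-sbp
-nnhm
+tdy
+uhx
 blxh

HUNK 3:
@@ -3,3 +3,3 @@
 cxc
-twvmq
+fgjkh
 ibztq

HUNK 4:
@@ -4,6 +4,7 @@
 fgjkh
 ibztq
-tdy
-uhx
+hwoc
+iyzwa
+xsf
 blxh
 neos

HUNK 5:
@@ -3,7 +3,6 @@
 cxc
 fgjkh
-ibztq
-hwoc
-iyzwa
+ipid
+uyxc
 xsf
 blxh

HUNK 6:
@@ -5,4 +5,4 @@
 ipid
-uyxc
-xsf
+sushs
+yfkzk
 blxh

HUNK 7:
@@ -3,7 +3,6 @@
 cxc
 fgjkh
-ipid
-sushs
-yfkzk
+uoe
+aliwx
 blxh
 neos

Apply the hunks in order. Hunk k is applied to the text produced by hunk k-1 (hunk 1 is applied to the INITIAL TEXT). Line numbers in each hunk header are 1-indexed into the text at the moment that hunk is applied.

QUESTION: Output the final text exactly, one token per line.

Hunk 1: at line 5 remove [uany,sggel] add [sbp,nnhm] -> 10 lines: bft ojims cxc twvmq ibztq wtsqf sbp nnhm blxh neos
Hunk 2: at line 5 remove [wtsqf,sbp,nnhm] add [tdy,uhx] -> 9 lines: bft ojims cxc twvmq ibztq tdy uhx blxh neos
Hunk 3: at line 3 remove [twvmq] add [fgjkh] -> 9 lines: bft ojims cxc fgjkh ibztq tdy uhx blxh neos
Hunk 4: at line 4 remove [tdy,uhx] add [hwoc,iyzwa,xsf] -> 10 lines: bft ojims cxc fgjkh ibztq hwoc iyzwa xsf blxh neos
Hunk 5: at line 3 remove [ibztq,hwoc,iyzwa] add [ipid,uyxc] -> 9 lines: bft ojims cxc fgjkh ipid uyxc xsf blxh neos
Hunk 6: at line 5 remove [uyxc,xsf] add [sushs,yfkzk] -> 9 lines: bft ojims cxc fgjkh ipid sushs yfkzk blxh neos
Hunk 7: at line 3 remove [ipid,sushs,yfkzk] add [uoe,aliwx] -> 8 lines: bft ojims cxc fgjkh uoe aliwx blxh neos

Answer: bft
ojims
cxc
fgjkh
uoe
aliwx
blxh
neos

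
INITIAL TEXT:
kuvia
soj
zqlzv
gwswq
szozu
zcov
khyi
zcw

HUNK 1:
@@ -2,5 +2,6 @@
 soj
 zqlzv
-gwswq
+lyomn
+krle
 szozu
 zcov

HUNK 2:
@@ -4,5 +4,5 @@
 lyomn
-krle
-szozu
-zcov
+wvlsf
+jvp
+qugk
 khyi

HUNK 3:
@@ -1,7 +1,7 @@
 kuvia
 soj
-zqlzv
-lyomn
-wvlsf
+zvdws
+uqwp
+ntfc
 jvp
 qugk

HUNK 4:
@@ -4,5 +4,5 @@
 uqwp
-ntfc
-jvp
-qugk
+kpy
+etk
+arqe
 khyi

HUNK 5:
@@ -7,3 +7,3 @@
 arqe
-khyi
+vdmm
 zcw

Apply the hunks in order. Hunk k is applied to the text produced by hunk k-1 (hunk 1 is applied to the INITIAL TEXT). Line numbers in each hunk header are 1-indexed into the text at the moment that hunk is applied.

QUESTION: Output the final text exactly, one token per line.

Answer: kuvia
soj
zvdws
uqwp
kpy
etk
arqe
vdmm
zcw

Derivation:
Hunk 1: at line 2 remove [gwswq] add [lyomn,krle] -> 9 lines: kuvia soj zqlzv lyomn krle szozu zcov khyi zcw
Hunk 2: at line 4 remove [krle,szozu,zcov] add [wvlsf,jvp,qugk] -> 9 lines: kuvia soj zqlzv lyomn wvlsf jvp qugk khyi zcw
Hunk 3: at line 1 remove [zqlzv,lyomn,wvlsf] add [zvdws,uqwp,ntfc] -> 9 lines: kuvia soj zvdws uqwp ntfc jvp qugk khyi zcw
Hunk 4: at line 4 remove [ntfc,jvp,qugk] add [kpy,etk,arqe] -> 9 lines: kuvia soj zvdws uqwp kpy etk arqe khyi zcw
Hunk 5: at line 7 remove [khyi] add [vdmm] -> 9 lines: kuvia soj zvdws uqwp kpy etk arqe vdmm zcw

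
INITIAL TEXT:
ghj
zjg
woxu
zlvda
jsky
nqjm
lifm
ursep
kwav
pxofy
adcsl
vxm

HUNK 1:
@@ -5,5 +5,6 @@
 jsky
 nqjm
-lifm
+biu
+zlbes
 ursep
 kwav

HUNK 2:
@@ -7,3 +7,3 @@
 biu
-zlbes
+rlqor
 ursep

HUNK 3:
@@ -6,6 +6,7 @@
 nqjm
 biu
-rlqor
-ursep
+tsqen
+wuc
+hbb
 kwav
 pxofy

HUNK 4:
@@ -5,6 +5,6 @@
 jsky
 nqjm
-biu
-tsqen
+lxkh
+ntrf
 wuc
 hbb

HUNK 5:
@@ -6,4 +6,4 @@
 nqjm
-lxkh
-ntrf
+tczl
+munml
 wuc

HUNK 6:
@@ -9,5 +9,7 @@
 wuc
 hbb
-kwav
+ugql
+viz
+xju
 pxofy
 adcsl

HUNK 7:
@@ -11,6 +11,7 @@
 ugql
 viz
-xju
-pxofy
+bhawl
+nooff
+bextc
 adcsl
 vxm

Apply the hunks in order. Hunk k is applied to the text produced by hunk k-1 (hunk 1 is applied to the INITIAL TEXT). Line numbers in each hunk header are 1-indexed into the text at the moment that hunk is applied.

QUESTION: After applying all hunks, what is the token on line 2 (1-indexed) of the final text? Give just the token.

Hunk 1: at line 5 remove [lifm] add [biu,zlbes] -> 13 lines: ghj zjg woxu zlvda jsky nqjm biu zlbes ursep kwav pxofy adcsl vxm
Hunk 2: at line 7 remove [zlbes] add [rlqor] -> 13 lines: ghj zjg woxu zlvda jsky nqjm biu rlqor ursep kwav pxofy adcsl vxm
Hunk 3: at line 6 remove [rlqor,ursep] add [tsqen,wuc,hbb] -> 14 lines: ghj zjg woxu zlvda jsky nqjm biu tsqen wuc hbb kwav pxofy adcsl vxm
Hunk 4: at line 5 remove [biu,tsqen] add [lxkh,ntrf] -> 14 lines: ghj zjg woxu zlvda jsky nqjm lxkh ntrf wuc hbb kwav pxofy adcsl vxm
Hunk 5: at line 6 remove [lxkh,ntrf] add [tczl,munml] -> 14 lines: ghj zjg woxu zlvda jsky nqjm tczl munml wuc hbb kwav pxofy adcsl vxm
Hunk 6: at line 9 remove [kwav] add [ugql,viz,xju] -> 16 lines: ghj zjg woxu zlvda jsky nqjm tczl munml wuc hbb ugql viz xju pxofy adcsl vxm
Hunk 7: at line 11 remove [xju,pxofy] add [bhawl,nooff,bextc] -> 17 lines: ghj zjg woxu zlvda jsky nqjm tczl munml wuc hbb ugql viz bhawl nooff bextc adcsl vxm
Final line 2: zjg

Answer: zjg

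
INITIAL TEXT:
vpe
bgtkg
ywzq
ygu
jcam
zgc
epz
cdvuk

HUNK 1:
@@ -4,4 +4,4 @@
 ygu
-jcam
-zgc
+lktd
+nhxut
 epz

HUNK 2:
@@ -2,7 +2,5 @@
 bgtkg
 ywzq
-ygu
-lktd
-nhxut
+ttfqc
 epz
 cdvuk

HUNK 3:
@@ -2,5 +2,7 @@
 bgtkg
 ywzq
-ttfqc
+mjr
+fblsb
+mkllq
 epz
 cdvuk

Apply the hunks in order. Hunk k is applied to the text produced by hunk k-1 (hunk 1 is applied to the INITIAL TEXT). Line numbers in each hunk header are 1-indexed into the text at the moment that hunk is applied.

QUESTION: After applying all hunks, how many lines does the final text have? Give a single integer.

Hunk 1: at line 4 remove [jcam,zgc] add [lktd,nhxut] -> 8 lines: vpe bgtkg ywzq ygu lktd nhxut epz cdvuk
Hunk 2: at line 2 remove [ygu,lktd,nhxut] add [ttfqc] -> 6 lines: vpe bgtkg ywzq ttfqc epz cdvuk
Hunk 3: at line 2 remove [ttfqc] add [mjr,fblsb,mkllq] -> 8 lines: vpe bgtkg ywzq mjr fblsb mkllq epz cdvuk
Final line count: 8

Answer: 8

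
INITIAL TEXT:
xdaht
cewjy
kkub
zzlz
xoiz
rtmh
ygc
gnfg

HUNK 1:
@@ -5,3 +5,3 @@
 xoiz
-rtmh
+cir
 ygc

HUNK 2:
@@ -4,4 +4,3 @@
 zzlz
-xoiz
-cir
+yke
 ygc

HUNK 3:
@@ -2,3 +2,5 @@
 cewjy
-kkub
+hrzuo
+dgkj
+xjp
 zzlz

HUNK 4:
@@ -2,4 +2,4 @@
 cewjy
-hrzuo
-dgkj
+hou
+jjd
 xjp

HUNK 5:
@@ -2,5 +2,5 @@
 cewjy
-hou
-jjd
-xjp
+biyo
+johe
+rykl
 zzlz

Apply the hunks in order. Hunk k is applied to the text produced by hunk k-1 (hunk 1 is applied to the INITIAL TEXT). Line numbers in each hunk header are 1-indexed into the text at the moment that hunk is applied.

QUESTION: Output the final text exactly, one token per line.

Hunk 1: at line 5 remove [rtmh] add [cir] -> 8 lines: xdaht cewjy kkub zzlz xoiz cir ygc gnfg
Hunk 2: at line 4 remove [xoiz,cir] add [yke] -> 7 lines: xdaht cewjy kkub zzlz yke ygc gnfg
Hunk 3: at line 2 remove [kkub] add [hrzuo,dgkj,xjp] -> 9 lines: xdaht cewjy hrzuo dgkj xjp zzlz yke ygc gnfg
Hunk 4: at line 2 remove [hrzuo,dgkj] add [hou,jjd] -> 9 lines: xdaht cewjy hou jjd xjp zzlz yke ygc gnfg
Hunk 5: at line 2 remove [hou,jjd,xjp] add [biyo,johe,rykl] -> 9 lines: xdaht cewjy biyo johe rykl zzlz yke ygc gnfg

Answer: xdaht
cewjy
biyo
johe
rykl
zzlz
yke
ygc
gnfg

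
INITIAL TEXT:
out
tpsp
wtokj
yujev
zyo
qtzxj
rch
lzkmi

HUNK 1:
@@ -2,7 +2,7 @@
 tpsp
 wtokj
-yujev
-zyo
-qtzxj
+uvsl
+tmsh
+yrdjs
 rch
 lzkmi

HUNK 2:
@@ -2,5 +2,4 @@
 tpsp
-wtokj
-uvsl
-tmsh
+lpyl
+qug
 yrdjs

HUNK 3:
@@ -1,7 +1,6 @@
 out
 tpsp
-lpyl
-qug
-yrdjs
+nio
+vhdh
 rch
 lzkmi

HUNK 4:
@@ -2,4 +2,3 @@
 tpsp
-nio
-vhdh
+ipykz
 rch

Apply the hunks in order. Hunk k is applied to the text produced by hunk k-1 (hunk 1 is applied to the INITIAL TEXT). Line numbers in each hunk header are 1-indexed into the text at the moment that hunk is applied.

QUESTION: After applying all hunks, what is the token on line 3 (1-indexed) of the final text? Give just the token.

Answer: ipykz

Derivation:
Hunk 1: at line 2 remove [yujev,zyo,qtzxj] add [uvsl,tmsh,yrdjs] -> 8 lines: out tpsp wtokj uvsl tmsh yrdjs rch lzkmi
Hunk 2: at line 2 remove [wtokj,uvsl,tmsh] add [lpyl,qug] -> 7 lines: out tpsp lpyl qug yrdjs rch lzkmi
Hunk 3: at line 1 remove [lpyl,qug,yrdjs] add [nio,vhdh] -> 6 lines: out tpsp nio vhdh rch lzkmi
Hunk 4: at line 2 remove [nio,vhdh] add [ipykz] -> 5 lines: out tpsp ipykz rch lzkmi
Final line 3: ipykz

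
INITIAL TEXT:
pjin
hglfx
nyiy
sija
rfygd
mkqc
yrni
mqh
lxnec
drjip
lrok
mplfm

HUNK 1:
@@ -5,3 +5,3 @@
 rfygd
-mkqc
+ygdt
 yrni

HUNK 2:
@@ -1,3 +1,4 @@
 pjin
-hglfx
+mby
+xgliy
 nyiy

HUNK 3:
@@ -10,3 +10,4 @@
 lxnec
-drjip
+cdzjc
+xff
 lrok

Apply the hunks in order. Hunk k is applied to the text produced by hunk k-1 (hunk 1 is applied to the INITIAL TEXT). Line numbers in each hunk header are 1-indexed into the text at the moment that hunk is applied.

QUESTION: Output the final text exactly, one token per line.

Answer: pjin
mby
xgliy
nyiy
sija
rfygd
ygdt
yrni
mqh
lxnec
cdzjc
xff
lrok
mplfm

Derivation:
Hunk 1: at line 5 remove [mkqc] add [ygdt] -> 12 lines: pjin hglfx nyiy sija rfygd ygdt yrni mqh lxnec drjip lrok mplfm
Hunk 2: at line 1 remove [hglfx] add [mby,xgliy] -> 13 lines: pjin mby xgliy nyiy sija rfygd ygdt yrni mqh lxnec drjip lrok mplfm
Hunk 3: at line 10 remove [drjip] add [cdzjc,xff] -> 14 lines: pjin mby xgliy nyiy sija rfygd ygdt yrni mqh lxnec cdzjc xff lrok mplfm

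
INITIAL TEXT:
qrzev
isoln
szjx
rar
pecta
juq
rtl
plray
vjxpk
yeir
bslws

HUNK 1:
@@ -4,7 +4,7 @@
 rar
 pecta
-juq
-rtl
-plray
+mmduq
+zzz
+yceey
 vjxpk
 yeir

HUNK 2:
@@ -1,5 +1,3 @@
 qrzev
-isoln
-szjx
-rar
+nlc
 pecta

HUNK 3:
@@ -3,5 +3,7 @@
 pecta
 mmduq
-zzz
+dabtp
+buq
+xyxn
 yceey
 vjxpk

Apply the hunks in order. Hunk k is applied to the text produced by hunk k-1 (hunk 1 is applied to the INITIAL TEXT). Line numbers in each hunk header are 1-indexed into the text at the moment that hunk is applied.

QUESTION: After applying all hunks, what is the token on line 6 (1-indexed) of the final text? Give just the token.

Hunk 1: at line 4 remove [juq,rtl,plray] add [mmduq,zzz,yceey] -> 11 lines: qrzev isoln szjx rar pecta mmduq zzz yceey vjxpk yeir bslws
Hunk 2: at line 1 remove [isoln,szjx,rar] add [nlc] -> 9 lines: qrzev nlc pecta mmduq zzz yceey vjxpk yeir bslws
Hunk 3: at line 3 remove [zzz] add [dabtp,buq,xyxn] -> 11 lines: qrzev nlc pecta mmduq dabtp buq xyxn yceey vjxpk yeir bslws
Final line 6: buq

Answer: buq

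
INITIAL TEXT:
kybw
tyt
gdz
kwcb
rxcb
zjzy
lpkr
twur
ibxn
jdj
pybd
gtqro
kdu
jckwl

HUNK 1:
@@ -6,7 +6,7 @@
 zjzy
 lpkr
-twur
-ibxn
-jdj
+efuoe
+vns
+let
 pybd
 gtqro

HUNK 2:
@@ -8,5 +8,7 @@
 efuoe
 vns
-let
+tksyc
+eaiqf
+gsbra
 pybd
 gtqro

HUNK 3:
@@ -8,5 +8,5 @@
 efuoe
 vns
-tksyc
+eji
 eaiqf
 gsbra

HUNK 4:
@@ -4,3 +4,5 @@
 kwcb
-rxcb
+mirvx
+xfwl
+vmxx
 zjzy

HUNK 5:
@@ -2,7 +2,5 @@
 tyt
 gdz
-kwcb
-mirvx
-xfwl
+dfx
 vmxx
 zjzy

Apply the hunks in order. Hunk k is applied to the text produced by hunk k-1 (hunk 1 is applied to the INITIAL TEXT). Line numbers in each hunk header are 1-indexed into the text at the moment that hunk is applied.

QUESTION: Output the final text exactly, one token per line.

Answer: kybw
tyt
gdz
dfx
vmxx
zjzy
lpkr
efuoe
vns
eji
eaiqf
gsbra
pybd
gtqro
kdu
jckwl

Derivation:
Hunk 1: at line 6 remove [twur,ibxn,jdj] add [efuoe,vns,let] -> 14 lines: kybw tyt gdz kwcb rxcb zjzy lpkr efuoe vns let pybd gtqro kdu jckwl
Hunk 2: at line 8 remove [let] add [tksyc,eaiqf,gsbra] -> 16 lines: kybw tyt gdz kwcb rxcb zjzy lpkr efuoe vns tksyc eaiqf gsbra pybd gtqro kdu jckwl
Hunk 3: at line 8 remove [tksyc] add [eji] -> 16 lines: kybw tyt gdz kwcb rxcb zjzy lpkr efuoe vns eji eaiqf gsbra pybd gtqro kdu jckwl
Hunk 4: at line 4 remove [rxcb] add [mirvx,xfwl,vmxx] -> 18 lines: kybw tyt gdz kwcb mirvx xfwl vmxx zjzy lpkr efuoe vns eji eaiqf gsbra pybd gtqro kdu jckwl
Hunk 5: at line 2 remove [kwcb,mirvx,xfwl] add [dfx] -> 16 lines: kybw tyt gdz dfx vmxx zjzy lpkr efuoe vns eji eaiqf gsbra pybd gtqro kdu jckwl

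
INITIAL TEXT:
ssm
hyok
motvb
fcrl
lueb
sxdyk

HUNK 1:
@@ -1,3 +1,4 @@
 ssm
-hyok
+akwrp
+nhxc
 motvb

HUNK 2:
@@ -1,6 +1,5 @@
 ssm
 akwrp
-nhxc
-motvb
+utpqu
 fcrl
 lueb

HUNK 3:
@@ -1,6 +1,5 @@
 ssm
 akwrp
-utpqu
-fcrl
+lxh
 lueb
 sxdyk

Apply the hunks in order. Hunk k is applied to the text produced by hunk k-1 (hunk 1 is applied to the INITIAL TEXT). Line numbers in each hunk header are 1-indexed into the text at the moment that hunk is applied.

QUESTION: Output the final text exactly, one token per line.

Hunk 1: at line 1 remove [hyok] add [akwrp,nhxc] -> 7 lines: ssm akwrp nhxc motvb fcrl lueb sxdyk
Hunk 2: at line 1 remove [nhxc,motvb] add [utpqu] -> 6 lines: ssm akwrp utpqu fcrl lueb sxdyk
Hunk 3: at line 1 remove [utpqu,fcrl] add [lxh] -> 5 lines: ssm akwrp lxh lueb sxdyk

Answer: ssm
akwrp
lxh
lueb
sxdyk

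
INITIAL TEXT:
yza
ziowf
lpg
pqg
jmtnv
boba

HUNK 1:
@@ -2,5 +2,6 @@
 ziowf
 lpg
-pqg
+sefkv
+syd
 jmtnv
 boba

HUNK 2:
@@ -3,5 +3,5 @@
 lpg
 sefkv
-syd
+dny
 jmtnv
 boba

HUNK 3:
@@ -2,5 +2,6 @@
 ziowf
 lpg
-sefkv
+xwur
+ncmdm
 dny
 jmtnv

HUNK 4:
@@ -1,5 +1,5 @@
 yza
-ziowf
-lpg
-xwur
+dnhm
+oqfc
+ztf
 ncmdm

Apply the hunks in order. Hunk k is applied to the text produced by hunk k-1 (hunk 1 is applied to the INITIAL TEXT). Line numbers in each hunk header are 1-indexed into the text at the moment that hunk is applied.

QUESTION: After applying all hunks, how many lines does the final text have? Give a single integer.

Answer: 8

Derivation:
Hunk 1: at line 2 remove [pqg] add [sefkv,syd] -> 7 lines: yza ziowf lpg sefkv syd jmtnv boba
Hunk 2: at line 3 remove [syd] add [dny] -> 7 lines: yza ziowf lpg sefkv dny jmtnv boba
Hunk 3: at line 2 remove [sefkv] add [xwur,ncmdm] -> 8 lines: yza ziowf lpg xwur ncmdm dny jmtnv boba
Hunk 4: at line 1 remove [ziowf,lpg,xwur] add [dnhm,oqfc,ztf] -> 8 lines: yza dnhm oqfc ztf ncmdm dny jmtnv boba
Final line count: 8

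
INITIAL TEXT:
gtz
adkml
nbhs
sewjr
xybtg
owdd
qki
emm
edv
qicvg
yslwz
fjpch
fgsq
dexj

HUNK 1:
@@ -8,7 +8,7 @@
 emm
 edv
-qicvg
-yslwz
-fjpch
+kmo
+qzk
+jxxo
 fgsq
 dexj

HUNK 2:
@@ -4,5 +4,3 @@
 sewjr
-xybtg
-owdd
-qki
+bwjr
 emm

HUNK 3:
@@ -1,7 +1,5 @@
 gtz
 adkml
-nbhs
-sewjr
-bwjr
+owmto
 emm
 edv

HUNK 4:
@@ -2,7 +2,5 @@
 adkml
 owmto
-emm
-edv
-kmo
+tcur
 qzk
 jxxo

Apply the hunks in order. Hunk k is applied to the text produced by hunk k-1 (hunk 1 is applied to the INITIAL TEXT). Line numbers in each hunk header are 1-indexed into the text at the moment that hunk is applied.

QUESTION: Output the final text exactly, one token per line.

Answer: gtz
adkml
owmto
tcur
qzk
jxxo
fgsq
dexj

Derivation:
Hunk 1: at line 8 remove [qicvg,yslwz,fjpch] add [kmo,qzk,jxxo] -> 14 lines: gtz adkml nbhs sewjr xybtg owdd qki emm edv kmo qzk jxxo fgsq dexj
Hunk 2: at line 4 remove [xybtg,owdd,qki] add [bwjr] -> 12 lines: gtz adkml nbhs sewjr bwjr emm edv kmo qzk jxxo fgsq dexj
Hunk 3: at line 1 remove [nbhs,sewjr,bwjr] add [owmto] -> 10 lines: gtz adkml owmto emm edv kmo qzk jxxo fgsq dexj
Hunk 4: at line 2 remove [emm,edv,kmo] add [tcur] -> 8 lines: gtz adkml owmto tcur qzk jxxo fgsq dexj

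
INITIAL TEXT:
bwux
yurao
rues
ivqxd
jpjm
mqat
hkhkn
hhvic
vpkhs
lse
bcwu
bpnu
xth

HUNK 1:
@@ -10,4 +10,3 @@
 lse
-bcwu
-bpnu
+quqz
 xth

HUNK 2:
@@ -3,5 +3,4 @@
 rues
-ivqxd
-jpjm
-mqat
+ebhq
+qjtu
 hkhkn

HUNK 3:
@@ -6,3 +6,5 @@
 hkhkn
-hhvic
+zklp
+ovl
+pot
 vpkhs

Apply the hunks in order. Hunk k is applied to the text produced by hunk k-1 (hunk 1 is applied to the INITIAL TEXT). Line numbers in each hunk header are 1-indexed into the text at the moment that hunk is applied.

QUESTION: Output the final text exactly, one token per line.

Hunk 1: at line 10 remove [bcwu,bpnu] add [quqz] -> 12 lines: bwux yurao rues ivqxd jpjm mqat hkhkn hhvic vpkhs lse quqz xth
Hunk 2: at line 3 remove [ivqxd,jpjm,mqat] add [ebhq,qjtu] -> 11 lines: bwux yurao rues ebhq qjtu hkhkn hhvic vpkhs lse quqz xth
Hunk 3: at line 6 remove [hhvic] add [zklp,ovl,pot] -> 13 lines: bwux yurao rues ebhq qjtu hkhkn zklp ovl pot vpkhs lse quqz xth

Answer: bwux
yurao
rues
ebhq
qjtu
hkhkn
zklp
ovl
pot
vpkhs
lse
quqz
xth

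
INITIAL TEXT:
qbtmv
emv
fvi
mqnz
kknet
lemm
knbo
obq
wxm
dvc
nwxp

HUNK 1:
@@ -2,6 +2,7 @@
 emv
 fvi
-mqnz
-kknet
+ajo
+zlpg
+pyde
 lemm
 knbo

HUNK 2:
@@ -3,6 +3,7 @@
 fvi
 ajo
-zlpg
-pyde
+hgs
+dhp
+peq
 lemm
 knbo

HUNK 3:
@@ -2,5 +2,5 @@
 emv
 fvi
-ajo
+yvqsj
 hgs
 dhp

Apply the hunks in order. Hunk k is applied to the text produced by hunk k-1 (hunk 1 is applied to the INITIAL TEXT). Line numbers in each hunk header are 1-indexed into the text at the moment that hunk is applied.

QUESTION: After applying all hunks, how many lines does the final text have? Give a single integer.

Answer: 13

Derivation:
Hunk 1: at line 2 remove [mqnz,kknet] add [ajo,zlpg,pyde] -> 12 lines: qbtmv emv fvi ajo zlpg pyde lemm knbo obq wxm dvc nwxp
Hunk 2: at line 3 remove [zlpg,pyde] add [hgs,dhp,peq] -> 13 lines: qbtmv emv fvi ajo hgs dhp peq lemm knbo obq wxm dvc nwxp
Hunk 3: at line 2 remove [ajo] add [yvqsj] -> 13 lines: qbtmv emv fvi yvqsj hgs dhp peq lemm knbo obq wxm dvc nwxp
Final line count: 13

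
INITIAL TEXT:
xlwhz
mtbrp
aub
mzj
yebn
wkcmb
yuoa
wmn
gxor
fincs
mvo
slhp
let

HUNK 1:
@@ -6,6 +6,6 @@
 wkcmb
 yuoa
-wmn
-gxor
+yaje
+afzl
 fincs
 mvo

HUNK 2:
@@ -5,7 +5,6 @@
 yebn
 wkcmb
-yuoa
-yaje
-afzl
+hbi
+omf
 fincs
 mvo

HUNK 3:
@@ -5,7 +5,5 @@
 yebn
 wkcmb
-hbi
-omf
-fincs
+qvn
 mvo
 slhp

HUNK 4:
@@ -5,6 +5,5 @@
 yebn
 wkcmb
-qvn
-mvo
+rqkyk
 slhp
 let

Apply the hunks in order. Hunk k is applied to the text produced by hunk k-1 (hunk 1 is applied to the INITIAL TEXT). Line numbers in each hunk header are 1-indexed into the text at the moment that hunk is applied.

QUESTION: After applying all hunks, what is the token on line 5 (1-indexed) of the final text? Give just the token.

Hunk 1: at line 6 remove [wmn,gxor] add [yaje,afzl] -> 13 lines: xlwhz mtbrp aub mzj yebn wkcmb yuoa yaje afzl fincs mvo slhp let
Hunk 2: at line 5 remove [yuoa,yaje,afzl] add [hbi,omf] -> 12 lines: xlwhz mtbrp aub mzj yebn wkcmb hbi omf fincs mvo slhp let
Hunk 3: at line 5 remove [hbi,omf,fincs] add [qvn] -> 10 lines: xlwhz mtbrp aub mzj yebn wkcmb qvn mvo slhp let
Hunk 4: at line 5 remove [qvn,mvo] add [rqkyk] -> 9 lines: xlwhz mtbrp aub mzj yebn wkcmb rqkyk slhp let
Final line 5: yebn

Answer: yebn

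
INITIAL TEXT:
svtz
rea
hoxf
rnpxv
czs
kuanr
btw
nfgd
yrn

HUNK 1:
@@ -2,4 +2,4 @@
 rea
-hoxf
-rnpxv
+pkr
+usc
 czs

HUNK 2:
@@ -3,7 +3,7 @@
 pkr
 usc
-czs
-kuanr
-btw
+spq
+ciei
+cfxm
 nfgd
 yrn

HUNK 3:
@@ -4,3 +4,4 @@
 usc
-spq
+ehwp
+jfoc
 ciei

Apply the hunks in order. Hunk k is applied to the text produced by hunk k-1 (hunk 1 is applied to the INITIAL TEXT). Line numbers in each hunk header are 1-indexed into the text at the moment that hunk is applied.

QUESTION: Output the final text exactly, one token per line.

Hunk 1: at line 2 remove [hoxf,rnpxv] add [pkr,usc] -> 9 lines: svtz rea pkr usc czs kuanr btw nfgd yrn
Hunk 2: at line 3 remove [czs,kuanr,btw] add [spq,ciei,cfxm] -> 9 lines: svtz rea pkr usc spq ciei cfxm nfgd yrn
Hunk 3: at line 4 remove [spq] add [ehwp,jfoc] -> 10 lines: svtz rea pkr usc ehwp jfoc ciei cfxm nfgd yrn

Answer: svtz
rea
pkr
usc
ehwp
jfoc
ciei
cfxm
nfgd
yrn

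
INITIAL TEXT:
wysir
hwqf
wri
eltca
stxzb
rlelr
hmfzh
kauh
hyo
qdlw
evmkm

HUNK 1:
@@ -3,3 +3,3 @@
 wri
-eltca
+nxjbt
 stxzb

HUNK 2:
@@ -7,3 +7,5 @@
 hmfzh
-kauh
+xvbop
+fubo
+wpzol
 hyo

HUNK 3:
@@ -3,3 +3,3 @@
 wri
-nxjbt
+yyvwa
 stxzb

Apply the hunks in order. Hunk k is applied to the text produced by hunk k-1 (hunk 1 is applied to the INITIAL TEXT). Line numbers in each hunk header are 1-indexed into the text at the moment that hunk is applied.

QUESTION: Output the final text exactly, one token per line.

Hunk 1: at line 3 remove [eltca] add [nxjbt] -> 11 lines: wysir hwqf wri nxjbt stxzb rlelr hmfzh kauh hyo qdlw evmkm
Hunk 2: at line 7 remove [kauh] add [xvbop,fubo,wpzol] -> 13 lines: wysir hwqf wri nxjbt stxzb rlelr hmfzh xvbop fubo wpzol hyo qdlw evmkm
Hunk 3: at line 3 remove [nxjbt] add [yyvwa] -> 13 lines: wysir hwqf wri yyvwa stxzb rlelr hmfzh xvbop fubo wpzol hyo qdlw evmkm

Answer: wysir
hwqf
wri
yyvwa
stxzb
rlelr
hmfzh
xvbop
fubo
wpzol
hyo
qdlw
evmkm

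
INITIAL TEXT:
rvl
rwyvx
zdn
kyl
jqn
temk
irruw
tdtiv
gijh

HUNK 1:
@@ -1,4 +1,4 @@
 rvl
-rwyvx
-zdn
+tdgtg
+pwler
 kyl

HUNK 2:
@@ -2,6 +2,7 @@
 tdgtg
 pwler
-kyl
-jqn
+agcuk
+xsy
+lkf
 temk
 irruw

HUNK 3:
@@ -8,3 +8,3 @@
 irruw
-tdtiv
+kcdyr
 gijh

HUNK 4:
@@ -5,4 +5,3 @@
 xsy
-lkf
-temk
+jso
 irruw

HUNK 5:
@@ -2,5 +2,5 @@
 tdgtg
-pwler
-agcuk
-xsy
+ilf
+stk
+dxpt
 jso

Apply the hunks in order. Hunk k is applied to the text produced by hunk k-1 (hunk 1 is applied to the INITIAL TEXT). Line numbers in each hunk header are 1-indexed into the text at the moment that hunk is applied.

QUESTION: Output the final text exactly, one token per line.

Hunk 1: at line 1 remove [rwyvx,zdn] add [tdgtg,pwler] -> 9 lines: rvl tdgtg pwler kyl jqn temk irruw tdtiv gijh
Hunk 2: at line 2 remove [kyl,jqn] add [agcuk,xsy,lkf] -> 10 lines: rvl tdgtg pwler agcuk xsy lkf temk irruw tdtiv gijh
Hunk 3: at line 8 remove [tdtiv] add [kcdyr] -> 10 lines: rvl tdgtg pwler agcuk xsy lkf temk irruw kcdyr gijh
Hunk 4: at line 5 remove [lkf,temk] add [jso] -> 9 lines: rvl tdgtg pwler agcuk xsy jso irruw kcdyr gijh
Hunk 5: at line 2 remove [pwler,agcuk,xsy] add [ilf,stk,dxpt] -> 9 lines: rvl tdgtg ilf stk dxpt jso irruw kcdyr gijh

Answer: rvl
tdgtg
ilf
stk
dxpt
jso
irruw
kcdyr
gijh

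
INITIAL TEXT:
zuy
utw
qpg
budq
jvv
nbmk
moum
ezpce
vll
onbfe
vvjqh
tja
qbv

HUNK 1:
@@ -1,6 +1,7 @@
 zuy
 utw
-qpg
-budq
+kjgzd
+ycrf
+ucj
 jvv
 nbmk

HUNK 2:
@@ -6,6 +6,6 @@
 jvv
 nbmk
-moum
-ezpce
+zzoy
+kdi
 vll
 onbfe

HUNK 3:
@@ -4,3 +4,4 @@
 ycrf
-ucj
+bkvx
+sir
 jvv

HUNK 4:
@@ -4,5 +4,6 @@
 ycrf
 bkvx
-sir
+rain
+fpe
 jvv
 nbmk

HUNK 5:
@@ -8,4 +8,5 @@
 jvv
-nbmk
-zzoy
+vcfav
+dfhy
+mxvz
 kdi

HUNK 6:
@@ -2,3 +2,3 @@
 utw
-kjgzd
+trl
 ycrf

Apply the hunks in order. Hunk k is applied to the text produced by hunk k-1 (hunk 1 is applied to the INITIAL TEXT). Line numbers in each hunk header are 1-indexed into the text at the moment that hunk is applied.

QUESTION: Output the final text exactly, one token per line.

Hunk 1: at line 1 remove [qpg,budq] add [kjgzd,ycrf,ucj] -> 14 lines: zuy utw kjgzd ycrf ucj jvv nbmk moum ezpce vll onbfe vvjqh tja qbv
Hunk 2: at line 6 remove [moum,ezpce] add [zzoy,kdi] -> 14 lines: zuy utw kjgzd ycrf ucj jvv nbmk zzoy kdi vll onbfe vvjqh tja qbv
Hunk 3: at line 4 remove [ucj] add [bkvx,sir] -> 15 lines: zuy utw kjgzd ycrf bkvx sir jvv nbmk zzoy kdi vll onbfe vvjqh tja qbv
Hunk 4: at line 4 remove [sir] add [rain,fpe] -> 16 lines: zuy utw kjgzd ycrf bkvx rain fpe jvv nbmk zzoy kdi vll onbfe vvjqh tja qbv
Hunk 5: at line 8 remove [nbmk,zzoy] add [vcfav,dfhy,mxvz] -> 17 lines: zuy utw kjgzd ycrf bkvx rain fpe jvv vcfav dfhy mxvz kdi vll onbfe vvjqh tja qbv
Hunk 6: at line 2 remove [kjgzd] add [trl] -> 17 lines: zuy utw trl ycrf bkvx rain fpe jvv vcfav dfhy mxvz kdi vll onbfe vvjqh tja qbv

Answer: zuy
utw
trl
ycrf
bkvx
rain
fpe
jvv
vcfav
dfhy
mxvz
kdi
vll
onbfe
vvjqh
tja
qbv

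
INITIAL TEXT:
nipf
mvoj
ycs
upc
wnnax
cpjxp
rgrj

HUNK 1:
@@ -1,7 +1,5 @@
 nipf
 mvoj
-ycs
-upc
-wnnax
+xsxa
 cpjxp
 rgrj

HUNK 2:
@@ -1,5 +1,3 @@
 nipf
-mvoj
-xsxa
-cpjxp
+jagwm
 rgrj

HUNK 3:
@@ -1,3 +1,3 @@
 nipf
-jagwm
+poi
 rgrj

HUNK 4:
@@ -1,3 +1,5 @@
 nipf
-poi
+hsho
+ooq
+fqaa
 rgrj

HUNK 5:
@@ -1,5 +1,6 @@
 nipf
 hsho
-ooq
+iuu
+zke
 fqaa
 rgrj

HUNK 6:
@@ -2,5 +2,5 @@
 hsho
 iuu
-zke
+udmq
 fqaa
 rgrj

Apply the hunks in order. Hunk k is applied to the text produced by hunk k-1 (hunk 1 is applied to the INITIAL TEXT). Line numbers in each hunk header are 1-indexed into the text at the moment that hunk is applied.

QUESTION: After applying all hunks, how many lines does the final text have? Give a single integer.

Hunk 1: at line 1 remove [ycs,upc,wnnax] add [xsxa] -> 5 lines: nipf mvoj xsxa cpjxp rgrj
Hunk 2: at line 1 remove [mvoj,xsxa,cpjxp] add [jagwm] -> 3 lines: nipf jagwm rgrj
Hunk 3: at line 1 remove [jagwm] add [poi] -> 3 lines: nipf poi rgrj
Hunk 4: at line 1 remove [poi] add [hsho,ooq,fqaa] -> 5 lines: nipf hsho ooq fqaa rgrj
Hunk 5: at line 1 remove [ooq] add [iuu,zke] -> 6 lines: nipf hsho iuu zke fqaa rgrj
Hunk 6: at line 2 remove [zke] add [udmq] -> 6 lines: nipf hsho iuu udmq fqaa rgrj
Final line count: 6

Answer: 6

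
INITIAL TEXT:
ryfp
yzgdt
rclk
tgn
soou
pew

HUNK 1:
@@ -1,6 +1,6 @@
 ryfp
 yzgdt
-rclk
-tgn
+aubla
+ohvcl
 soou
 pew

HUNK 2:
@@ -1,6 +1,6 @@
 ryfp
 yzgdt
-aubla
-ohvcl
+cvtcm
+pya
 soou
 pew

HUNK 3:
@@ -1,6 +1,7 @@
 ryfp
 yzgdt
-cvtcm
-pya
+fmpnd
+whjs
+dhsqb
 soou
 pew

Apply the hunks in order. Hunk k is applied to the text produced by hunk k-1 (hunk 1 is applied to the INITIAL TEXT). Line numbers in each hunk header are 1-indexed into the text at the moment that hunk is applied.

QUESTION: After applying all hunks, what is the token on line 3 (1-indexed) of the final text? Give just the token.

Answer: fmpnd

Derivation:
Hunk 1: at line 1 remove [rclk,tgn] add [aubla,ohvcl] -> 6 lines: ryfp yzgdt aubla ohvcl soou pew
Hunk 2: at line 1 remove [aubla,ohvcl] add [cvtcm,pya] -> 6 lines: ryfp yzgdt cvtcm pya soou pew
Hunk 3: at line 1 remove [cvtcm,pya] add [fmpnd,whjs,dhsqb] -> 7 lines: ryfp yzgdt fmpnd whjs dhsqb soou pew
Final line 3: fmpnd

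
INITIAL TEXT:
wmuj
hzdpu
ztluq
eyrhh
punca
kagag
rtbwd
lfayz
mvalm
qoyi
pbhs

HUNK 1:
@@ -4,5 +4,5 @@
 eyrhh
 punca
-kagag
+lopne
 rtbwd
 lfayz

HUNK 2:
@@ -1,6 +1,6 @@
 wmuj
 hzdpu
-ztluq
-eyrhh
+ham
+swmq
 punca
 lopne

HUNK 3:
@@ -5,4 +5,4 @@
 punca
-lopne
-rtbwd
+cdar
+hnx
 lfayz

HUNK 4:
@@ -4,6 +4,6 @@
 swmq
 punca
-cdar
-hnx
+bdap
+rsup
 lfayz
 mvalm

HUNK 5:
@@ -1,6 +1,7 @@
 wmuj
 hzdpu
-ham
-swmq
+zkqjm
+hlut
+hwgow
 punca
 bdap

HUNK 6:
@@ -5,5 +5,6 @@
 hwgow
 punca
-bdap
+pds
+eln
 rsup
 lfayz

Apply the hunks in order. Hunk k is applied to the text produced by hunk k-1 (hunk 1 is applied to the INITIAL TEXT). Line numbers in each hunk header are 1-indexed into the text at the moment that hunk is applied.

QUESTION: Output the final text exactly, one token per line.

Answer: wmuj
hzdpu
zkqjm
hlut
hwgow
punca
pds
eln
rsup
lfayz
mvalm
qoyi
pbhs

Derivation:
Hunk 1: at line 4 remove [kagag] add [lopne] -> 11 lines: wmuj hzdpu ztluq eyrhh punca lopne rtbwd lfayz mvalm qoyi pbhs
Hunk 2: at line 1 remove [ztluq,eyrhh] add [ham,swmq] -> 11 lines: wmuj hzdpu ham swmq punca lopne rtbwd lfayz mvalm qoyi pbhs
Hunk 3: at line 5 remove [lopne,rtbwd] add [cdar,hnx] -> 11 lines: wmuj hzdpu ham swmq punca cdar hnx lfayz mvalm qoyi pbhs
Hunk 4: at line 4 remove [cdar,hnx] add [bdap,rsup] -> 11 lines: wmuj hzdpu ham swmq punca bdap rsup lfayz mvalm qoyi pbhs
Hunk 5: at line 1 remove [ham,swmq] add [zkqjm,hlut,hwgow] -> 12 lines: wmuj hzdpu zkqjm hlut hwgow punca bdap rsup lfayz mvalm qoyi pbhs
Hunk 6: at line 5 remove [bdap] add [pds,eln] -> 13 lines: wmuj hzdpu zkqjm hlut hwgow punca pds eln rsup lfayz mvalm qoyi pbhs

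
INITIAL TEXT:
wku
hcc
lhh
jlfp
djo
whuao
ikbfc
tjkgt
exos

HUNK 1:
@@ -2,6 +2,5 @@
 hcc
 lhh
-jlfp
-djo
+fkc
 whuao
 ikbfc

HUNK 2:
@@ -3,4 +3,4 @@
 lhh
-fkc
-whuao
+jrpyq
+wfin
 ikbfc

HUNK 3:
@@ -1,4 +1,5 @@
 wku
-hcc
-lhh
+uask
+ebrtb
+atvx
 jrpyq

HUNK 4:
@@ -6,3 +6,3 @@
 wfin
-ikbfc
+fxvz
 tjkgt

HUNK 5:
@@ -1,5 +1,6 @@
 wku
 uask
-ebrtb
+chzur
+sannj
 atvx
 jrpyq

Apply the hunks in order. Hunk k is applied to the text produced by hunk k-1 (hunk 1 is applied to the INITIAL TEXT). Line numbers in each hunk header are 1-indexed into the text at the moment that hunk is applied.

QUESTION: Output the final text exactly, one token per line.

Hunk 1: at line 2 remove [jlfp,djo] add [fkc] -> 8 lines: wku hcc lhh fkc whuao ikbfc tjkgt exos
Hunk 2: at line 3 remove [fkc,whuao] add [jrpyq,wfin] -> 8 lines: wku hcc lhh jrpyq wfin ikbfc tjkgt exos
Hunk 3: at line 1 remove [hcc,lhh] add [uask,ebrtb,atvx] -> 9 lines: wku uask ebrtb atvx jrpyq wfin ikbfc tjkgt exos
Hunk 4: at line 6 remove [ikbfc] add [fxvz] -> 9 lines: wku uask ebrtb atvx jrpyq wfin fxvz tjkgt exos
Hunk 5: at line 1 remove [ebrtb] add [chzur,sannj] -> 10 lines: wku uask chzur sannj atvx jrpyq wfin fxvz tjkgt exos

Answer: wku
uask
chzur
sannj
atvx
jrpyq
wfin
fxvz
tjkgt
exos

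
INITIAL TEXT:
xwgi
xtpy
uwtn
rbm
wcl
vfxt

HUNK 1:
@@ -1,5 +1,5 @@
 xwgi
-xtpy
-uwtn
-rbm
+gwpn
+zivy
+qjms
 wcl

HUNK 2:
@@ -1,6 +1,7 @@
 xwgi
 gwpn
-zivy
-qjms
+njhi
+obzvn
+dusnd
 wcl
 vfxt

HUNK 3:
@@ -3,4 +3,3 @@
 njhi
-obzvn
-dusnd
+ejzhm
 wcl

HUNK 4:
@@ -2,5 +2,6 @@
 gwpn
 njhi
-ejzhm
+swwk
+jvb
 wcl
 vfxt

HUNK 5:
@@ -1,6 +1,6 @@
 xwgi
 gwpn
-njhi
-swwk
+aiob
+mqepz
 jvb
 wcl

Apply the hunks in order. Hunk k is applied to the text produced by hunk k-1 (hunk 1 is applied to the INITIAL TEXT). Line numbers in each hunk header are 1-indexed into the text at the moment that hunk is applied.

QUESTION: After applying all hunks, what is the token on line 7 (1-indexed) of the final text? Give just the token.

Answer: vfxt

Derivation:
Hunk 1: at line 1 remove [xtpy,uwtn,rbm] add [gwpn,zivy,qjms] -> 6 lines: xwgi gwpn zivy qjms wcl vfxt
Hunk 2: at line 1 remove [zivy,qjms] add [njhi,obzvn,dusnd] -> 7 lines: xwgi gwpn njhi obzvn dusnd wcl vfxt
Hunk 3: at line 3 remove [obzvn,dusnd] add [ejzhm] -> 6 lines: xwgi gwpn njhi ejzhm wcl vfxt
Hunk 4: at line 2 remove [ejzhm] add [swwk,jvb] -> 7 lines: xwgi gwpn njhi swwk jvb wcl vfxt
Hunk 5: at line 1 remove [njhi,swwk] add [aiob,mqepz] -> 7 lines: xwgi gwpn aiob mqepz jvb wcl vfxt
Final line 7: vfxt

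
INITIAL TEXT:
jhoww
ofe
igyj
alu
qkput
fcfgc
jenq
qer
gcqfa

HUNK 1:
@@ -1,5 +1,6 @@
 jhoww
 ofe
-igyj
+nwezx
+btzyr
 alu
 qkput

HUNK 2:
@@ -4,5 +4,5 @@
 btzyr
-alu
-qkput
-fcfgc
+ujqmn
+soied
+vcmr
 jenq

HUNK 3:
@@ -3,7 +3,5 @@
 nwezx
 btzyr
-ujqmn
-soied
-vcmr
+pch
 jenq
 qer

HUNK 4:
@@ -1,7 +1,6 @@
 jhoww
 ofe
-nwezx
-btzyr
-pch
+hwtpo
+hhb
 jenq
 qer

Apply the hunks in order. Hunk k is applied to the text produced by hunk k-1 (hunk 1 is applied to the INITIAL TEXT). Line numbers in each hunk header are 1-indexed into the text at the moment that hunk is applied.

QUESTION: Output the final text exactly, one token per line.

Answer: jhoww
ofe
hwtpo
hhb
jenq
qer
gcqfa

Derivation:
Hunk 1: at line 1 remove [igyj] add [nwezx,btzyr] -> 10 lines: jhoww ofe nwezx btzyr alu qkput fcfgc jenq qer gcqfa
Hunk 2: at line 4 remove [alu,qkput,fcfgc] add [ujqmn,soied,vcmr] -> 10 lines: jhoww ofe nwezx btzyr ujqmn soied vcmr jenq qer gcqfa
Hunk 3: at line 3 remove [ujqmn,soied,vcmr] add [pch] -> 8 lines: jhoww ofe nwezx btzyr pch jenq qer gcqfa
Hunk 4: at line 1 remove [nwezx,btzyr,pch] add [hwtpo,hhb] -> 7 lines: jhoww ofe hwtpo hhb jenq qer gcqfa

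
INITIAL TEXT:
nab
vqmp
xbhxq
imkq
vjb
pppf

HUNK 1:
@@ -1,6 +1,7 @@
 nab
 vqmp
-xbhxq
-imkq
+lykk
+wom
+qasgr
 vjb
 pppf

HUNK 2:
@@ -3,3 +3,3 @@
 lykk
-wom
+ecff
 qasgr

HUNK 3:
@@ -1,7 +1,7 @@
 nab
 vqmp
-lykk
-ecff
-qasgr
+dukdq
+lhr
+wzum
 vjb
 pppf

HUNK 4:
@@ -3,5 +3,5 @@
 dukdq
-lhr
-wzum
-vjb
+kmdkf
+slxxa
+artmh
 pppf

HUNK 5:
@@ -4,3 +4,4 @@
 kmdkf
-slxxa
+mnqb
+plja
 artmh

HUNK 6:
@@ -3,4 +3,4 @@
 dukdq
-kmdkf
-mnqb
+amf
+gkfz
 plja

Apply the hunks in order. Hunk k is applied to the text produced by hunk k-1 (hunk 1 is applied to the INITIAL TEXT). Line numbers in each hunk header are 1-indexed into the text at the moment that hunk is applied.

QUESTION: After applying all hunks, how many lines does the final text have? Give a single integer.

Answer: 8

Derivation:
Hunk 1: at line 1 remove [xbhxq,imkq] add [lykk,wom,qasgr] -> 7 lines: nab vqmp lykk wom qasgr vjb pppf
Hunk 2: at line 3 remove [wom] add [ecff] -> 7 lines: nab vqmp lykk ecff qasgr vjb pppf
Hunk 3: at line 1 remove [lykk,ecff,qasgr] add [dukdq,lhr,wzum] -> 7 lines: nab vqmp dukdq lhr wzum vjb pppf
Hunk 4: at line 3 remove [lhr,wzum,vjb] add [kmdkf,slxxa,artmh] -> 7 lines: nab vqmp dukdq kmdkf slxxa artmh pppf
Hunk 5: at line 4 remove [slxxa] add [mnqb,plja] -> 8 lines: nab vqmp dukdq kmdkf mnqb plja artmh pppf
Hunk 6: at line 3 remove [kmdkf,mnqb] add [amf,gkfz] -> 8 lines: nab vqmp dukdq amf gkfz plja artmh pppf
Final line count: 8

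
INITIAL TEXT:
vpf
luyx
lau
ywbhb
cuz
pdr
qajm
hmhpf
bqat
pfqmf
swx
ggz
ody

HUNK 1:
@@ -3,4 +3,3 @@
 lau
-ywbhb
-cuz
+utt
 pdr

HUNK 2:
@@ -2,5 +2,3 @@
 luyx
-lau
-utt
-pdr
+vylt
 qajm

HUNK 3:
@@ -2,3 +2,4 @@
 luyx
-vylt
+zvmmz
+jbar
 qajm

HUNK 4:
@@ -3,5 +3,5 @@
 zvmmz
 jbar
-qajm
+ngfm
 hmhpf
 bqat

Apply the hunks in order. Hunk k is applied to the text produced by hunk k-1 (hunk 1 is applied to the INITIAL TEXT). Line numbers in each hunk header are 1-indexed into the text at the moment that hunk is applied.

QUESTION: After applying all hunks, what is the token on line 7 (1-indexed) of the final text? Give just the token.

Answer: bqat

Derivation:
Hunk 1: at line 3 remove [ywbhb,cuz] add [utt] -> 12 lines: vpf luyx lau utt pdr qajm hmhpf bqat pfqmf swx ggz ody
Hunk 2: at line 2 remove [lau,utt,pdr] add [vylt] -> 10 lines: vpf luyx vylt qajm hmhpf bqat pfqmf swx ggz ody
Hunk 3: at line 2 remove [vylt] add [zvmmz,jbar] -> 11 lines: vpf luyx zvmmz jbar qajm hmhpf bqat pfqmf swx ggz ody
Hunk 4: at line 3 remove [qajm] add [ngfm] -> 11 lines: vpf luyx zvmmz jbar ngfm hmhpf bqat pfqmf swx ggz ody
Final line 7: bqat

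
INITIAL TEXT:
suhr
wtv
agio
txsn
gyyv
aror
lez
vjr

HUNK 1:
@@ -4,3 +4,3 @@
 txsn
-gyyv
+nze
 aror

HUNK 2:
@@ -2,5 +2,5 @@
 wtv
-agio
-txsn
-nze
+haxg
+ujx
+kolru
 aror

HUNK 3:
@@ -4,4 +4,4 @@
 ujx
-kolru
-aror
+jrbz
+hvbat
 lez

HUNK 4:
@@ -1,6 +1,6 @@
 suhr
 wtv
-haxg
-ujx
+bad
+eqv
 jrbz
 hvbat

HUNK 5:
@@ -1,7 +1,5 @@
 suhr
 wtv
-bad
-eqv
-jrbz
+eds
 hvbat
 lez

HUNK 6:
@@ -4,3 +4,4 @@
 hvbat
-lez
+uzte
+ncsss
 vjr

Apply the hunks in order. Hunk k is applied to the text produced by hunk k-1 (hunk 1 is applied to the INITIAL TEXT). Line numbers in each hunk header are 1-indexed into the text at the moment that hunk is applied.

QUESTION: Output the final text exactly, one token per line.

Hunk 1: at line 4 remove [gyyv] add [nze] -> 8 lines: suhr wtv agio txsn nze aror lez vjr
Hunk 2: at line 2 remove [agio,txsn,nze] add [haxg,ujx,kolru] -> 8 lines: suhr wtv haxg ujx kolru aror lez vjr
Hunk 3: at line 4 remove [kolru,aror] add [jrbz,hvbat] -> 8 lines: suhr wtv haxg ujx jrbz hvbat lez vjr
Hunk 4: at line 1 remove [haxg,ujx] add [bad,eqv] -> 8 lines: suhr wtv bad eqv jrbz hvbat lez vjr
Hunk 5: at line 1 remove [bad,eqv,jrbz] add [eds] -> 6 lines: suhr wtv eds hvbat lez vjr
Hunk 6: at line 4 remove [lez] add [uzte,ncsss] -> 7 lines: suhr wtv eds hvbat uzte ncsss vjr

Answer: suhr
wtv
eds
hvbat
uzte
ncsss
vjr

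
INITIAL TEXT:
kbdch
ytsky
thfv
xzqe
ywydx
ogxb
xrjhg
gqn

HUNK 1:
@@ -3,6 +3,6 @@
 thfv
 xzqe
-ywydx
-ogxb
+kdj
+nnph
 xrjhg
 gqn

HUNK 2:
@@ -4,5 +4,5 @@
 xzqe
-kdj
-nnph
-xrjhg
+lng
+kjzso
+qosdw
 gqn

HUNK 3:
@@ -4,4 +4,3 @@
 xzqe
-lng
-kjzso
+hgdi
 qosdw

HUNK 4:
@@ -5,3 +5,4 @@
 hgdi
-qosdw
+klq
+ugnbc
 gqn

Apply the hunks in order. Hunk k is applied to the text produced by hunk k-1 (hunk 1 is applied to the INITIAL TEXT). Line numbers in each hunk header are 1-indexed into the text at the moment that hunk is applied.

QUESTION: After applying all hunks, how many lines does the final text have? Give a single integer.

Hunk 1: at line 3 remove [ywydx,ogxb] add [kdj,nnph] -> 8 lines: kbdch ytsky thfv xzqe kdj nnph xrjhg gqn
Hunk 2: at line 4 remove [kdj,nnph,xrjhg] add [lng,kjzso,qosdw] -> 8 lines: kbdch ytsky thfv xzqe lng kjzso qosdw gqn
Hunk 3: at line 4 remove [lng,kjzso] add [hgdi] -> 7 lines: kbdch ytsky thfv xzqe hgdi qosdw gqn
Hunk 4: at line 5 remove [qosdw] add [klq,ugnbc] -> 8 lines: kbdch ytsky thfv xzqe hgdi klq ugnbc gqn
Final line count: 8

Answer: 8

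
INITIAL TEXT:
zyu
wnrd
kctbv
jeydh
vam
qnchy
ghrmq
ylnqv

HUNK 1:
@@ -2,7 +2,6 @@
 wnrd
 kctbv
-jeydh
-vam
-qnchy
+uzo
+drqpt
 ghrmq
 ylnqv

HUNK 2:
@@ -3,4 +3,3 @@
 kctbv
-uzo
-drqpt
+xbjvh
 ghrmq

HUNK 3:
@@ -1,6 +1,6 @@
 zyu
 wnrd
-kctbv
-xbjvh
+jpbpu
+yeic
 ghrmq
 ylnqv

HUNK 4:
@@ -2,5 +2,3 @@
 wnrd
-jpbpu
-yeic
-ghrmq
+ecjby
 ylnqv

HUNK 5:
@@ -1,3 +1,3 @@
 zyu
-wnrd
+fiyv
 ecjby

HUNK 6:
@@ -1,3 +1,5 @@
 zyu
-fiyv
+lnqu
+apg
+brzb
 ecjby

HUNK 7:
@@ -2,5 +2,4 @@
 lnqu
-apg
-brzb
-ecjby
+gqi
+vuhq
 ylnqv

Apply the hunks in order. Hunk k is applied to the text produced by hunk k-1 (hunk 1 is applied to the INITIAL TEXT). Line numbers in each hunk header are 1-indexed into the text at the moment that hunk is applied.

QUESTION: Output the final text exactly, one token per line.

Hunk 1: at line 2 remove [jeydh,vam,qnchy] add [uzo,drqpt] -> 7 lines: zyu wnrd kctbv uzo drqpt ghrmq ylnqv
Hunk 2: at line 3 remove [uzo,drqpt] add [xbjvh] -> 6 lines: zyu wnrd kctbv xbjvh ghrmq ylnqv
Hunk 3: at line 1 remove [kctbv,xbjvh] add [jpbpu,yeic] -> 6 lines: zyu wnrd jpbpu yeic ghrmq ylnqv
Hunk 4: at line 2 remove [jpbpu,yeic,ghrmq] add [ecjby] -> 4 lines: zyu wnrd ecjby ylnqv
Hunk 5: at line 1 remove [wnrd] add [fiyv] -> 4 lines: zyu fiyv ecjby ylnqv
Hunk 6: at line 1 remove [fiyv] add [lnqu,apg,brzb] -> 6 lines: zyu lnqu apg brzb ecjby ylnqv
Hunk 7: at line 2 remove [apg,brzb,ecjby] add [gqi,vuhq] -> 5 lines: zyu lnqu gqi vuhq ylnqv

Answer: zyu
lnqu
gqi
vuhq
ylnqv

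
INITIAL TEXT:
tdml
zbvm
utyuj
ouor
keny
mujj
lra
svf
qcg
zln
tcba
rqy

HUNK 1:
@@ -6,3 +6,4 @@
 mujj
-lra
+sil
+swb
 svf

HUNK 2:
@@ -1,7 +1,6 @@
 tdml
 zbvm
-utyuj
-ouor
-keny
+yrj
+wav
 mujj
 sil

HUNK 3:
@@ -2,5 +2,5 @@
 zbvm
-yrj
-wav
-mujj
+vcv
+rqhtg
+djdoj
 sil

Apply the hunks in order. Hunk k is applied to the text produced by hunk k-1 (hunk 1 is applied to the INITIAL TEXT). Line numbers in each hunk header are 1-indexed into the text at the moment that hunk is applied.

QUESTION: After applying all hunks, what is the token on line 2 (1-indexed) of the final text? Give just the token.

Answer: zbvm

Derivation:
Hunk 1: at line 6 remove [lra] add [sil,swb] -> 13 lines: tdml zbvm utyuj ouor keny mujj sil swb svf qcg zln tcba rqy
Hunk 2: at line 1 remove [utyuj,ouor,keny] add [yrj,wav] -> 12 lines: tdml zbvm yrj wav mujj sil swb svf qcg zln tcba rqy
Hunk 3: at line 2 remove [yrj,wav,mujj] add [vcv,rqhtg,djdoj] -> 12 lines: tdml zbvm vcv rqhtg djdoj sil swb svf qcg zln tcba rqy
Final line 2: zbvm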